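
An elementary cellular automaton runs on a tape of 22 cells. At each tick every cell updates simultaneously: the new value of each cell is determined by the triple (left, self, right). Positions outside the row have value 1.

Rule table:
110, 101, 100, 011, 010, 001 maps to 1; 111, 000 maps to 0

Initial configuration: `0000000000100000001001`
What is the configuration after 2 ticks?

1000000001110000011111
1100000011011000110000

1100000011011000110000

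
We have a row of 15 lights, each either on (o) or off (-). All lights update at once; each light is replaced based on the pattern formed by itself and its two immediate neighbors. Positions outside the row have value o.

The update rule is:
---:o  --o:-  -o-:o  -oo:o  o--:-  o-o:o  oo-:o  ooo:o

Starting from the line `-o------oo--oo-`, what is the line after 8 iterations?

oooooooooo--ooo

iteration 1: oo-oooo-oo--ooo
iteration 2: oooooooooo--ooo
iteration 3: oooooooooo--ooo  (fixed point — unchanged through iteration 8)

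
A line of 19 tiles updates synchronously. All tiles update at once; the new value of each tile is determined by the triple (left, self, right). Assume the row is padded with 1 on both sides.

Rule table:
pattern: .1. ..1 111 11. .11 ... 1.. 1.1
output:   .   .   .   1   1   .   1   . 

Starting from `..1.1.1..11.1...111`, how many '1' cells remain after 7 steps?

7

step 1: 1......1.11..1..1..
step 2: 11.......111..1..1.
step 3: .11......1.11..1...
step 4: .111.......111..1..
step 5: .1.11......1.11..1.
step 6: ...111.......111...
step 7: 1..1.11......1.11..
count of 1: 7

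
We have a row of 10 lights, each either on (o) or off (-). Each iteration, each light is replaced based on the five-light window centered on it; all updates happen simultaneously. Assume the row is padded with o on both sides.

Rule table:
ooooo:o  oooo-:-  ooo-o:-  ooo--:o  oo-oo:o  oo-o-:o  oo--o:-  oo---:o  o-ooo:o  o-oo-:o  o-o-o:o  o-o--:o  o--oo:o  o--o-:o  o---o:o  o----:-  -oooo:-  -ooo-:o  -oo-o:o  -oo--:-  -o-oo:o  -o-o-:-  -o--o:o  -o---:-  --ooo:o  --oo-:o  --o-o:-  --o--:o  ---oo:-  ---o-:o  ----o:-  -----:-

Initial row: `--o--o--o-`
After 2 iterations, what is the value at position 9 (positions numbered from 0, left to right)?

-ooooooo-o
oo-ooo--oo
position 9 holds o

o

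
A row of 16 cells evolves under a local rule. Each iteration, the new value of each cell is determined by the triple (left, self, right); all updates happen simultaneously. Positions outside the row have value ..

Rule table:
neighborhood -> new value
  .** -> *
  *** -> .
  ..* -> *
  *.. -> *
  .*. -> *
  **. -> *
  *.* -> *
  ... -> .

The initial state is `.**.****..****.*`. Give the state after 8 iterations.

*****..****..***
*...****..****.*
**.**..****..***
********..****.*
*......****..***
**....**..****.*
***..******..***
*.****....****.*

*.****....****.*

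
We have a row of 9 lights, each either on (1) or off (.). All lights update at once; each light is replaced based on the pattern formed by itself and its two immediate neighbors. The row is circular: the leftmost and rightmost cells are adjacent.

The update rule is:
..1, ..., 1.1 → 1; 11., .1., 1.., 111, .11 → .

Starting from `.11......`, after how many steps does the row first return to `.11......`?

18

1...11111
..11.....
11...1111
...11....
111...111
....11...
1111...11
.....11..
11111...1
......11.
111111...
.......11
.111111..
1.......1
..111111.
11.......
...111111
.11......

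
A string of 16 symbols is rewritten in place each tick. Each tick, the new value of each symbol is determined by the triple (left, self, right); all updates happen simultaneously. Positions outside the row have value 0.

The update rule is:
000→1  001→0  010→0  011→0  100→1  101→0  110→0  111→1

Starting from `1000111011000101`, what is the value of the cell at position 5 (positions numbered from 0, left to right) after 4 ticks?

1

0110010000110000
0001001110001111
1100100101100110
0010010000010001
position 5 holds 1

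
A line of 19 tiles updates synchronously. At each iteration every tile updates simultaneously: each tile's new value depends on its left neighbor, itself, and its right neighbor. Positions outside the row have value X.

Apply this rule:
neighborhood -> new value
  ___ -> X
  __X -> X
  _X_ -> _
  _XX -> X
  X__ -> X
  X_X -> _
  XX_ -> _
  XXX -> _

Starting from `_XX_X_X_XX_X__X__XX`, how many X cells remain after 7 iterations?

8

_X______X___XX_XXX_
__XXXXXX_XXXX__X___
XXX______X___XX_XXX
___XXXXXX_XXXX__X__
XXXX______X___XX_XX
____XXXXXX_XXXX__X_
XXXXX______X___XX__
count of X: 8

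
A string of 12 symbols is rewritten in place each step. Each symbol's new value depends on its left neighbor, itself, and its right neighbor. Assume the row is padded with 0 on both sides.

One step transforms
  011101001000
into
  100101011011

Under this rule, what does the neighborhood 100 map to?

At position 6 the neighborhood is 100; the next row has 0 there.

0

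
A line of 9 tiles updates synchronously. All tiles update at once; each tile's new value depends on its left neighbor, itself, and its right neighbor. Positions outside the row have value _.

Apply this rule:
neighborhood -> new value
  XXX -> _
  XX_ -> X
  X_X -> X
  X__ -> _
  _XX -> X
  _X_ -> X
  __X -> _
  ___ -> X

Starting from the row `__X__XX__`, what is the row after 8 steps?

step 1: X_X__XX_X
step 2: XXX__XXXX
step 3: X_X__X__X
step 4: XXX__X__X
step 5: X_X__X__X  (repeats step 3; period 2)
step 8: XXX__X__X

XXX__X__X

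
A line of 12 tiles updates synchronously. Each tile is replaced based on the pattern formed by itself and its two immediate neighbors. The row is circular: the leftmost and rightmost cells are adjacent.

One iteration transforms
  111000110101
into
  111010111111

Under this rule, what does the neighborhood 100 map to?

At position 3 the neighborhood is 100; the next row has 0 there.

0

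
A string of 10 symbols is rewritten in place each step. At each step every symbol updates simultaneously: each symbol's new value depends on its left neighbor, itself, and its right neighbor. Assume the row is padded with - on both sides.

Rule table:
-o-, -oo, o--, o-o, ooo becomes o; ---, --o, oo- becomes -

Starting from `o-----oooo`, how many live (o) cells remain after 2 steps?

5

oo----ooo-
o-o---oo-o
count of o: 5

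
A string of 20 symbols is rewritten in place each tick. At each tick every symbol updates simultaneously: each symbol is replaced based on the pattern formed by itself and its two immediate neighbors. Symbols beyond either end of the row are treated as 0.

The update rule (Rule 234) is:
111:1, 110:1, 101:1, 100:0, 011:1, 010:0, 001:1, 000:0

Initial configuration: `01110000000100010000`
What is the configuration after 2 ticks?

11110000010001000000

tick 1: 11110000001000100000
tick 2: 11110000010001000000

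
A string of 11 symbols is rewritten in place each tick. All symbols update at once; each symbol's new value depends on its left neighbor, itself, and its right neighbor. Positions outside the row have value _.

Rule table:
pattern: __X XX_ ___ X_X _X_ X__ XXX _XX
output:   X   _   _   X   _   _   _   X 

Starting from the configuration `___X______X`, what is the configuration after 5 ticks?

tick 1: __X______X_
tick 2: _X______X__
tick 3: X______X___
tick 4: ______X____
tick 5: _____X_____

_____X_____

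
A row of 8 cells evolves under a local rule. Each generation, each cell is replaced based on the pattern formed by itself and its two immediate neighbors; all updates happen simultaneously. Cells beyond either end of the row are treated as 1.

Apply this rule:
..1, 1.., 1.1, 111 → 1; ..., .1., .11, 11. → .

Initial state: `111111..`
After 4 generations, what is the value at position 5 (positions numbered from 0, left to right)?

11111.11
1111.1.1
111.1.1.
11.1.1.1
position 5 holds 1

1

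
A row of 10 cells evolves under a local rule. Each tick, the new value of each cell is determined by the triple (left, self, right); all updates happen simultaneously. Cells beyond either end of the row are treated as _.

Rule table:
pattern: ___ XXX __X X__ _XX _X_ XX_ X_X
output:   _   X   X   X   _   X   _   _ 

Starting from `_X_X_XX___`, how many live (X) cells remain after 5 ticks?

XX_X___X__
___XX_XXX_
__X____X_X
_XXX__XX_X
X_X_XX___X
count of X: 5

5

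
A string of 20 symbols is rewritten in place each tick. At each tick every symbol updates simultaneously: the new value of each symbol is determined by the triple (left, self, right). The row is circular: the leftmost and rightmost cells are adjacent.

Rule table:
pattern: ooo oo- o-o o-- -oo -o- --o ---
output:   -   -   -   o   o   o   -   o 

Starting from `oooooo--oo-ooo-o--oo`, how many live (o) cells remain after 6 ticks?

14

tick 1: ------o-o--o---oo-o-
tick 2: ooooo-o-oo-ooo-o--oo
tick 3: ------o-o--o---oo-o-  (repeats tick 1; period 2)
tick 6: ooooo-o-oo-ooo-o--oo
count of o: 14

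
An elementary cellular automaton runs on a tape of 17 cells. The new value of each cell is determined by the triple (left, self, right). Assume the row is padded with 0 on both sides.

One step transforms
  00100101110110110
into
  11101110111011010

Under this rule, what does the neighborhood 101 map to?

1

At position 6 the neighborhood is 101; the next row has 1 there.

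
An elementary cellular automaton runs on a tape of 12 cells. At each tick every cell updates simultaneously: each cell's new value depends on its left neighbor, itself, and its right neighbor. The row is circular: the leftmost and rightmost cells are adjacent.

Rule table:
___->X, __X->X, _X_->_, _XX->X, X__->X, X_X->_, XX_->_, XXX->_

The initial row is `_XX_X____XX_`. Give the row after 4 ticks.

X__XXXX_____

XX___XXXXX_X
__XXXX_____X
XXX___XXXXX_
X__XXXX_____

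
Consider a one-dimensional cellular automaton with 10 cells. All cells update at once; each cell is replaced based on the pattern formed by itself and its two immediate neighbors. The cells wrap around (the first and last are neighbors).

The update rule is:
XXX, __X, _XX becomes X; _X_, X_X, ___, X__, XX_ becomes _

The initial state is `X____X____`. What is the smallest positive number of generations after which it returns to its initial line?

5

____X____X
___X____X_
__X____X__
_X____X___
X____X____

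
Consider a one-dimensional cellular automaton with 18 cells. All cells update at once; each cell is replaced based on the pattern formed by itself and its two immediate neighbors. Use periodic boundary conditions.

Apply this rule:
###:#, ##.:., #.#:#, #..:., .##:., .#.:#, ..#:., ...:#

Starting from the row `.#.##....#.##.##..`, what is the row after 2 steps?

#...#...#....#.#.#

.##...##.##..#...#
#...#...#....#.#.#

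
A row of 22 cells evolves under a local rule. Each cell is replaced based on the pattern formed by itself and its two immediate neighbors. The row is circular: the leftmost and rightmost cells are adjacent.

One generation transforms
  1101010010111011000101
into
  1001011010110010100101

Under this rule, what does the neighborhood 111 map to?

1

At position 0 the neighborhood is 111; the next row has 1 there.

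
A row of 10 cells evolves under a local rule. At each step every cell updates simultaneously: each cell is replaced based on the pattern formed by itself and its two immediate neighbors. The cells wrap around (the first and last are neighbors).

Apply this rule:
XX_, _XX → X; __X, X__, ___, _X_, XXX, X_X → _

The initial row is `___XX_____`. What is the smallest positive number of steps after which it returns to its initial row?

1

step 1: ___XX_____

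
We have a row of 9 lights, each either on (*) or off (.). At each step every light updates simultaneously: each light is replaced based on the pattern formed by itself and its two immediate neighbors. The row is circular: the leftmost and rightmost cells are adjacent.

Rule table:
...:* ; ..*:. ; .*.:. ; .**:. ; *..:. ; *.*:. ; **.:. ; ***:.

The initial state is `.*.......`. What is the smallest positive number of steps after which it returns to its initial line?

2

step 1: ...******
step 2: .*.......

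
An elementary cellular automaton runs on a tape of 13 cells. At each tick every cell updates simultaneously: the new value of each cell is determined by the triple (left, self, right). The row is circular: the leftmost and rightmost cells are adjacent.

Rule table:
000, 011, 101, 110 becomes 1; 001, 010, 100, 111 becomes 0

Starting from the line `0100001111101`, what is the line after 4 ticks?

1010100101110

1001101000110
0001110010111
0101010001101
1010100101110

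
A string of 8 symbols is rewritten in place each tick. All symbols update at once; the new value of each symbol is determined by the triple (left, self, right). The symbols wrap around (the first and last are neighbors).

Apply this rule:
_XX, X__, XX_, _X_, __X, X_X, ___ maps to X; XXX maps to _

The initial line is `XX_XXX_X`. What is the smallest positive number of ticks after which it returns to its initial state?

2

_XXX_XXX
XX_XXX_X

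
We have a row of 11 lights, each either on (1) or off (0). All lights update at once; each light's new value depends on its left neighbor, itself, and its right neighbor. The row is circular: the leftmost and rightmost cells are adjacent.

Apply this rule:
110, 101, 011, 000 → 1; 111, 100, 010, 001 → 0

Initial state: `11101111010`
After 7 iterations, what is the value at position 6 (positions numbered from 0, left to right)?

1

iteration 1: 10111001101
iteration 2: 11101001111
iteration 3: 00110001000
iteration 4: 10110100011
iteration 5: 11111001010
iteration 6: 10001000101
iteration 7: 10100010011
position 6 holds 1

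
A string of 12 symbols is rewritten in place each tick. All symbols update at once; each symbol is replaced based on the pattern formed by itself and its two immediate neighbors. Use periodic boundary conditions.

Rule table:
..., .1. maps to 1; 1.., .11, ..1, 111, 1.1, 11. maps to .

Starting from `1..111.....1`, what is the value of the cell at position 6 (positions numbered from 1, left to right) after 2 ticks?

1

.......111..
111111.....1
position 6 holds 1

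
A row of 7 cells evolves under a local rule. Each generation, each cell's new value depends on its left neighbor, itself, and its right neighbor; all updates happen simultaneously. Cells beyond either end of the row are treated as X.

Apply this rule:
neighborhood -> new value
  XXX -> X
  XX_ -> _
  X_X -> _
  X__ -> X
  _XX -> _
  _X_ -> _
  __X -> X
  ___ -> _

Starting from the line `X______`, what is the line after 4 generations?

X____XX

_X____X
__X__X_
XX_XX__
X____XX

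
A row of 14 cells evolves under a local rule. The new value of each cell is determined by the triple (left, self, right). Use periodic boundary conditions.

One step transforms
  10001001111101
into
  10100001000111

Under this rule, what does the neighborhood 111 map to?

0

At position 8 the neighborhood is 111; the next row has 0 there.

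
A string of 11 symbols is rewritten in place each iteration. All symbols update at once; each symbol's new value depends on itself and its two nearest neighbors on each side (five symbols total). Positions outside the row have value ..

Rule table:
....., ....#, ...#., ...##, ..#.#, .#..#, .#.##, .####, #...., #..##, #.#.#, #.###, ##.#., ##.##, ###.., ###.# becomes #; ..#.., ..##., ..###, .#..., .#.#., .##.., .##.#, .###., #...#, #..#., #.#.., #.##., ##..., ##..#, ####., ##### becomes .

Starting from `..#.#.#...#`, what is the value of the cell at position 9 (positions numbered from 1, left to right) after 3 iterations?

###.#....#.
..##..###..
##...#..#.#
position 9 holds #

#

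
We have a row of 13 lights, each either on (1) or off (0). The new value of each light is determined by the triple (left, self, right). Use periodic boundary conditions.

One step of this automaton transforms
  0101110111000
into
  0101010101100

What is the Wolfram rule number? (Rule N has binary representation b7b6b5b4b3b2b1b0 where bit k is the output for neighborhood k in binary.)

position 4: 111 → 0  (bit 7 = 0)
position 5: 110 → 1  (bit 6 = 1)
position 2: 101 → 0  (bit 5 = 0)
position 10: 100 → 1  (bit 4 = 1)
position 3: 011 → 1  (bit 3 = 1)
position 1: 010 → 1  (bit 2 = 1)
position 0: 001 → 0  (bit 1 = 0)
position 11: 000 → 0  (bit 0 = 0)
bits b7..b0 = 01011100 = 92

92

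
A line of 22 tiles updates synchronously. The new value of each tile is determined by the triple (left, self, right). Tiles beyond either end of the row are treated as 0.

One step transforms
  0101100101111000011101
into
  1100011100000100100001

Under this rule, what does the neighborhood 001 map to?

1

At position 0 the neighborhood is 001; the next row has 1 there.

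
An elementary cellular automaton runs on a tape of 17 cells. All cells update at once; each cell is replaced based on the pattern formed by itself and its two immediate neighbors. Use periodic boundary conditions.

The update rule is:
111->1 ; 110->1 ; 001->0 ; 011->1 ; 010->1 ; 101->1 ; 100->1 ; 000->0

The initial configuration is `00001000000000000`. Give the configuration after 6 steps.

00001111111000000

00001100000000000
00001110000000000
00001111000000000
00001111100000000
00001111110000000
00001111111000000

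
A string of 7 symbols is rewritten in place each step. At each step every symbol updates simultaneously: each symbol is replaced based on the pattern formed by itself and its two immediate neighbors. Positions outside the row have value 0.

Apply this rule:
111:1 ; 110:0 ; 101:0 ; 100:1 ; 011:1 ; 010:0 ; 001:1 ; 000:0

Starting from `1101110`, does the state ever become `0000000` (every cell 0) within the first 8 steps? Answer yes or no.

1001101
0111000
1110100
1100010
1010101
0000000
all cells are 0 at step 6

yes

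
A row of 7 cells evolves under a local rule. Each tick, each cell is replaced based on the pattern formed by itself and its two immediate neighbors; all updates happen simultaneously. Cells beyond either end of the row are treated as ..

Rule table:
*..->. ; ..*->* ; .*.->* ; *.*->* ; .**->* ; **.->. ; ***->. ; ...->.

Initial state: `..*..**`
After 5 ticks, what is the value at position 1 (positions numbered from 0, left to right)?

.

.**.**.
**.**..
*.**...
***....
*......
position 1 holds .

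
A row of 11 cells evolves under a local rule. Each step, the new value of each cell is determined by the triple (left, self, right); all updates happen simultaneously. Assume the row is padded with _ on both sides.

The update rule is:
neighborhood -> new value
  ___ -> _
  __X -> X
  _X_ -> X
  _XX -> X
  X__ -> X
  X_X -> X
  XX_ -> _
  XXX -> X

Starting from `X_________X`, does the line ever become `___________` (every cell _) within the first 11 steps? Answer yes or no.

XX_______XX
X_X_____XX_
XXXX___XX_X
XXX_X_XX_XX
XX_XXXX_XX_
X_XXXX_XX_X
XXXXX_XX_XX
XXXX_XX_XX_
XXX_XX_XX_X
XX_XX_XX_XX
X_XX_XX_XX_
step 11 is X_XX_XX_XX_, still not uniform _

no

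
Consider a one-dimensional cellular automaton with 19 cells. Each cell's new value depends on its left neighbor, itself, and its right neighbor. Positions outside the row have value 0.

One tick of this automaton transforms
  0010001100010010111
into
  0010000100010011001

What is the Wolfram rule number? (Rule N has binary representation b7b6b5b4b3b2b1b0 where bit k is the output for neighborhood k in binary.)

position 17: 111 → 0  (bit 7 = 0)
position 7: 110 → 1  (bit 6 = 1)
position 15: 101 → 1  (bit 5 = 1)
position 3: 100 → 0  (bit 4 = 0)
position 6: 011 → 0  (bit 3 = 0)
position 2: 010 → 1  (bit 2 = 1)
position 1: 001 → 0  (bit 1 = 0)
position 0: 000 → 0  (bit 0 = 0)
bits b7..b0 = 01100100 = 100

100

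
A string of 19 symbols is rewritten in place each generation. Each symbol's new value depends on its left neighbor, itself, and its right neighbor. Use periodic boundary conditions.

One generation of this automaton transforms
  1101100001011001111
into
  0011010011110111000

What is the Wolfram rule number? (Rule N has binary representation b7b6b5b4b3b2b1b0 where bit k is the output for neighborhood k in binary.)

62

position 0: 111 → 0  (bit 7 = 0)
position 1: 110 → 0  (bit 6 = 0)
position 2: 101 → 1  (bit 5 = 1)
position 5: 100 → 1  (bit 4 = 1)
position 3: 011 → 1  (bit 3 = 1)
position 9: 010 → 1  (bit 2 = 1)
position 8: 001 → 1  (bit 1 = 1)
position 6: 000 → 0  (bit 0 = 0)
bits b7..b0 = 00111110 = 62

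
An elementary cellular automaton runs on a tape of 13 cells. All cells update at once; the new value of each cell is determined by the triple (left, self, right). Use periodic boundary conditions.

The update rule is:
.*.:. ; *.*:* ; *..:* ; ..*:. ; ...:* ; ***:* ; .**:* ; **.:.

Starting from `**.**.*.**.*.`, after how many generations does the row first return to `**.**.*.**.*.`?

13

generation 1: *.**.*.**.*.*
generation 2: .**.*.**.*.**
generation 3: **.*.**.*.**.
generation 4: *.*.**.*.**.*
generation 5: .*.**.*.**.**
generation 6: *.**.*.**.**.
generation 7: .**.*.**.**.*
generation 8: **.*.**.**.*.
generation 9: *.*.**.**.*.*
generation 10: .*.**.**.*.**
generation 11: *.**.**.*.**.
generation 12: .**.**.*.**.*
generation 13: **.**.*.**.*.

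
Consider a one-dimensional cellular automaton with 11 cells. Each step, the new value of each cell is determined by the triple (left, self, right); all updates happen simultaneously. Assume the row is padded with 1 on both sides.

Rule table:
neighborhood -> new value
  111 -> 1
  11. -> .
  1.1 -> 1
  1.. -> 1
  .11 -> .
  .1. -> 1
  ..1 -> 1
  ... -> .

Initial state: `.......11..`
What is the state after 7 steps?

1.111.1111.

step 1: 1.....1..11
step 2: .1...1111.1
step 3: 111.1.11.1.
step 4: 11.111..111
step 5: 1.1.1.11.11
step 6: .11111..1.1
step 7: 1.111.1111.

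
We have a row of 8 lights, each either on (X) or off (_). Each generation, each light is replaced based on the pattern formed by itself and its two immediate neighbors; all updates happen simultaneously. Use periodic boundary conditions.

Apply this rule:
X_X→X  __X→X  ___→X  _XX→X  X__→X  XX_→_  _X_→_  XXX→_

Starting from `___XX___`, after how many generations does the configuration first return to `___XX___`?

XXXX_XXX
____XX__
XXXXX_XX
_____XX_
XXXXXX_X
______XX
XXXXXXX_
X______X
_XXXXXXX
XX______
X_XXXXXX
_XX_____
XX_XXXXX
__XX____
XXX_XXXX
___XX___

16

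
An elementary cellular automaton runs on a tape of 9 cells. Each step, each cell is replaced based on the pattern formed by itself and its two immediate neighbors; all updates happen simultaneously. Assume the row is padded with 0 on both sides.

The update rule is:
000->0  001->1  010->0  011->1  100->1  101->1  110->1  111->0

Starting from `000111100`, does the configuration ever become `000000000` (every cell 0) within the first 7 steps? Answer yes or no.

no

001100110
011111111
110000001
111000010
101100101
011111010
110001101
step 7 is 110001101, still not uniform 0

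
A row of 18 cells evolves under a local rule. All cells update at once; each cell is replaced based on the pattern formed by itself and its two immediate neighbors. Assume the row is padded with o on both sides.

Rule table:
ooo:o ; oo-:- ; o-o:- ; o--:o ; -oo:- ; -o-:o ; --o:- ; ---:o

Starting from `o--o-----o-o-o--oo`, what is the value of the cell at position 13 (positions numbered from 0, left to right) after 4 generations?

-

-o-ooooo-o-o-oo--o
-o--ooo--o-o---o--
-oo--o-o-o-ooo-oo-
---o-o-o-o--o-----
position 13 holds -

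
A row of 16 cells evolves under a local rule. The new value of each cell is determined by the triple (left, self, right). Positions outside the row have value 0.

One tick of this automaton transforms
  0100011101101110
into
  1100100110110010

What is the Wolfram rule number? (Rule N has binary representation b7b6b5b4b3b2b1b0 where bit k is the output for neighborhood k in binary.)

position 6: 111 → 0  (bit 7 = 0)
position 7: 110 → 1  (bit 6 = 1)
position 8: 101 → 1  (bit 5 = 1)
position 2: 100 → 0  (bit 4 = 0)
position 5: 011 → 0  (bit 3 = 0)
position 1: 010 → 1  (bit 2 = 1)
position 0: 001 → 1  (bit 1 = 1)
position 3: 000 → 0  (bit 0 = 0)
bits b7..b0 = 01100110 = 102

102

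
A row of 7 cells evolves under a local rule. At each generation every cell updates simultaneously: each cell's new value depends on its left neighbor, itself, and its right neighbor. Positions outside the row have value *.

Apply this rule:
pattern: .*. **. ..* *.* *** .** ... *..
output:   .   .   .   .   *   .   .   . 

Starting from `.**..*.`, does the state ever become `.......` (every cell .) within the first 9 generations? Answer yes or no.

.......
all cells are . at generation 1

yes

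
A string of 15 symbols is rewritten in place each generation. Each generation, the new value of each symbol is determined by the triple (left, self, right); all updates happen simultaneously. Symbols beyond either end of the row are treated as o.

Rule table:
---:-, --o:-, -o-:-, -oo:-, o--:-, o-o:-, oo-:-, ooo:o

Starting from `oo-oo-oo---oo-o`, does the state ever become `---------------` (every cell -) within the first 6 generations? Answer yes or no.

generation 1: o--------------
generation 2: ---------------
all cells are - at generation 2

yes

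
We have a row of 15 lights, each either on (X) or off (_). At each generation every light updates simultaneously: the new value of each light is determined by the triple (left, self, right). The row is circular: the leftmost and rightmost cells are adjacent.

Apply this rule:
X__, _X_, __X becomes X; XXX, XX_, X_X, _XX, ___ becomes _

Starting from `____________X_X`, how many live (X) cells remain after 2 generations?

2

generation 1: X__________XX_X
generation 2: _X________X____
count of X: 2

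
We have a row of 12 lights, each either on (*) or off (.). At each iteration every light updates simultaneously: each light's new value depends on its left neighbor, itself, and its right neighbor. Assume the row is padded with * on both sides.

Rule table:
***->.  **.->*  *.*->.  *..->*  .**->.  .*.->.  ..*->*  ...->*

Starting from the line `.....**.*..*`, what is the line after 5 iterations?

***.**.**...

*****.*..**.
....*..**.*.
****.**.*...
...*..*..***
***.**.**...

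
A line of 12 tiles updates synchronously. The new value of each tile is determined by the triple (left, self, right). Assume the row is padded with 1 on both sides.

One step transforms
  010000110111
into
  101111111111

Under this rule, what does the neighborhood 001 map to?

At position 5 the neighborhood is 001; the next row has 1 there.

1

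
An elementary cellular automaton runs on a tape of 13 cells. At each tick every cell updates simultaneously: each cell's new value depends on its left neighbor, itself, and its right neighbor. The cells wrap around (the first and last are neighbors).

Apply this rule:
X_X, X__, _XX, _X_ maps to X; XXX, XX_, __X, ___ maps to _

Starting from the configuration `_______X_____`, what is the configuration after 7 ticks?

_______XX____
_______X_X___
_______XXXX__
_______X___X_
_______XX__XX
X______X_X_X_
XX_____XXXXXX

XX_____XXXXXX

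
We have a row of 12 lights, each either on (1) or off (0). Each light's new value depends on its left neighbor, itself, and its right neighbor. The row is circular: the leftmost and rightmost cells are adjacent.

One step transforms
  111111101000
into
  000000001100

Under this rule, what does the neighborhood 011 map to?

0

At position 0 the neighborhood is 011; the next row has 0 there.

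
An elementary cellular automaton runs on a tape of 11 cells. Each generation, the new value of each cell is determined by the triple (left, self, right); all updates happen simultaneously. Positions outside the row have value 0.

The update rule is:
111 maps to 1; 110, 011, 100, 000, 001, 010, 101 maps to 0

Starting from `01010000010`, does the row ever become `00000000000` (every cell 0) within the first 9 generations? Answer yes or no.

yes

generation 1: 00000000000
all cells are 0 at generation 1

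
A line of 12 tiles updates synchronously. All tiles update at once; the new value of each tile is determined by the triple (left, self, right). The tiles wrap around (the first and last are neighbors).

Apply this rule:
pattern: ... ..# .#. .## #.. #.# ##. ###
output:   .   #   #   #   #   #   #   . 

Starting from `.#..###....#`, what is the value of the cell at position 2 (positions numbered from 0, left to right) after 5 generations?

#####.##..##
....#######.
...##.....##
#.####...###
###..##.##..
position 2 holds #

#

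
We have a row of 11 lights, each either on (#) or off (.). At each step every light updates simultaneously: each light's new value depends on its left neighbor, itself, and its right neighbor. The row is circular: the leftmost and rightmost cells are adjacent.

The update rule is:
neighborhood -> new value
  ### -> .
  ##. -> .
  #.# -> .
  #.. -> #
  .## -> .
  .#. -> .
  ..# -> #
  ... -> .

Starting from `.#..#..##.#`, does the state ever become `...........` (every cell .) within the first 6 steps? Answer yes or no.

..##.##....
.#.....#...
#.#...#.#..
...#.#...##
#.#...#.#..  (repeats step 3; period 2)
step 6: ...#.#...##
step 6 is ...#.#...##, still not uniform .

no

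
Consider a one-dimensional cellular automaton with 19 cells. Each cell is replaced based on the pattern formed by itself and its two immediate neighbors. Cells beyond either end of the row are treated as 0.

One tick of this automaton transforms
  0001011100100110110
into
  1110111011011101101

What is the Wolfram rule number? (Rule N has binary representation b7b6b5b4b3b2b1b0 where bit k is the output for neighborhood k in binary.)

position 6: 111 → 1  (bit 7 = 1)
position 7: 110 → 0  (bit 6 = 0)
position 4: 101 → 1  (bit 5 = 1)
position 8: 100 → 1  (bit 4 = 1)
position 5: 011 → 1  (bit 3 = 1)
position 3: 010 → 0  (bit 2 = 0)
position 2: 001 → 1  (bit 1 = 1)
position 0: 000 → 1  (bit 0 = 1)
bits b7..b0 = 10111011 = 187

187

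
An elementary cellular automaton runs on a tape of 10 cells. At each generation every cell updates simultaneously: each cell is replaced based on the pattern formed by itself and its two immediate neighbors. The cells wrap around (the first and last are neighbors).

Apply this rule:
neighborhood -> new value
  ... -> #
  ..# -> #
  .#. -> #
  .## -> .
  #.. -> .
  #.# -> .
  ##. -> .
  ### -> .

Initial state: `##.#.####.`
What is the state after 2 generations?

####.#####

...#......
####.#####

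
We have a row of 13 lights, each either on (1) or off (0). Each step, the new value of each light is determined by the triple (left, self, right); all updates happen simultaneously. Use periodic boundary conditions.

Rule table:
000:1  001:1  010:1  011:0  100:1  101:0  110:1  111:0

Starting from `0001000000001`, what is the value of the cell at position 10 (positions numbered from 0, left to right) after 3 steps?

1

1111111111111
0000000000000
1111111111111
position 10 holds 1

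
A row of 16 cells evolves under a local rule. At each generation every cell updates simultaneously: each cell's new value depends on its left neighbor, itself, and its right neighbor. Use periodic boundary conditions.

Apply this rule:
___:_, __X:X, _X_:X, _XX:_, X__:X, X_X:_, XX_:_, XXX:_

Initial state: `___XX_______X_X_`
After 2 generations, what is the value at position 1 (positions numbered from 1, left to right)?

generation 1: __X__X_____XX_XX
generation 2: XXXXXXX___X_____
position 1 holds X

X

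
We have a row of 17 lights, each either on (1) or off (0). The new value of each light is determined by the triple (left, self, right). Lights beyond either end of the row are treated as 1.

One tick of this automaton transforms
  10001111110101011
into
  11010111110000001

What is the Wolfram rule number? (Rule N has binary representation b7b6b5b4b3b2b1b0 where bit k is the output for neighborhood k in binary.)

210

position 5: 111 → 1  (bit 7 = 1)
position 0: 110 → 1  (bit 6 = 1)
position 10: 101 → 0  (bit 5 = 0)
position 1: 100 → 1  (bit 4 = 1)
position 4: 011 → 0  (bit 3 = 0)
position 11: 010 → 0  (bit 2 = 0)
position 3: 001 → 1  (bit 1 = 1)
position 2: 000 → 0  (bit 0 = 0)
bits b7..b0 = 11010010 = 210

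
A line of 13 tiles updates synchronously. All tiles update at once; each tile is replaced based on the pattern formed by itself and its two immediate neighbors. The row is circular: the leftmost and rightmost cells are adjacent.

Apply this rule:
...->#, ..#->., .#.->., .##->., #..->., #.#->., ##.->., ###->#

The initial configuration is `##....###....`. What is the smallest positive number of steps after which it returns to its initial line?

...##..#..##.
##...........
...#########.
##..#######..
.....#####...
####..###..##
###....#....#
##..##...##..
.......#.....
######...####
#####..#..###
####.......##
###..#####..#
##....###....

14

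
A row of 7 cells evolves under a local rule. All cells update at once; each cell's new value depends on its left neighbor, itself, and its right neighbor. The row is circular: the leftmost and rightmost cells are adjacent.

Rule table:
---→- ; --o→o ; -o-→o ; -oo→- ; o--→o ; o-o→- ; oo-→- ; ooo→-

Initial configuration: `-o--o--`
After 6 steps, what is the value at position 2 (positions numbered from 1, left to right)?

step 1: oooooo-
step 2: -------
step 3: -------  (fixed point — unchanged through step 6)
position 2 holds -

-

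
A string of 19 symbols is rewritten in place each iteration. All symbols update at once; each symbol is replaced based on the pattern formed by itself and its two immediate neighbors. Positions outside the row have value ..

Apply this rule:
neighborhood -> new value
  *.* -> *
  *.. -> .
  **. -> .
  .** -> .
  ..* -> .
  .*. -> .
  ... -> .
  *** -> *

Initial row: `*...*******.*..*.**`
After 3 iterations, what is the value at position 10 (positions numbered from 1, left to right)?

.....*****.*....*..
......***.*........
.......*.*.........
position 10 holds *

*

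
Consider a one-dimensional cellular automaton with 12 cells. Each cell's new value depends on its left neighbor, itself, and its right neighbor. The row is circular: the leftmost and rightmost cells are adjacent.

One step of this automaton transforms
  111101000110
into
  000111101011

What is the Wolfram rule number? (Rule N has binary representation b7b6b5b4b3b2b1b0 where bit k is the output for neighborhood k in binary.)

118

position 1: 111 → 0  (bit 7 = 0)
position 3: 110 → 1  (bit 6 = 1)
position 4: 101 → 1  (bit 5 = 1)
position 6: 100 → 1  (bit 4 = 1)
position 0: 011 → 0  (bit 3 = 0)
position 5: 010 → 1  (bit 2 = 1)
position 8: 001 → 1  (bit 1 = 1)
position 7: 000 → 0  (bit 0 = 0)
bits b7..b0 = 01110110 = 118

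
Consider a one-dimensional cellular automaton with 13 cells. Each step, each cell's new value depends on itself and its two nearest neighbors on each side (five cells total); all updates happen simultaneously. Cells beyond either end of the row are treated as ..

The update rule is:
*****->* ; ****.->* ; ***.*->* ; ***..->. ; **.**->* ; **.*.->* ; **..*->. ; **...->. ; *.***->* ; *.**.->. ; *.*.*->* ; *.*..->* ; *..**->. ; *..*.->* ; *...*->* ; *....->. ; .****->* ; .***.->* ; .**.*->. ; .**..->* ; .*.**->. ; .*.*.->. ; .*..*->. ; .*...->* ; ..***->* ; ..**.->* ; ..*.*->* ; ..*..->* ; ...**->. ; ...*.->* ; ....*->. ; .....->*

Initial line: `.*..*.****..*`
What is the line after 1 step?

**.**.***..**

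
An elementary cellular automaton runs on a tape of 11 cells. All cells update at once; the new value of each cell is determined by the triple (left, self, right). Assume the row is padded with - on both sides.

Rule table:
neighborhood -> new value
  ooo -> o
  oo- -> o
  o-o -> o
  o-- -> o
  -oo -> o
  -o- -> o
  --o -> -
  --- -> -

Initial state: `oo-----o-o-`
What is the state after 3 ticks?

ooooo--oooo

tick 1: ooo----oooo
tick 2: oooo---oooo
tick 3: ooooo--oooo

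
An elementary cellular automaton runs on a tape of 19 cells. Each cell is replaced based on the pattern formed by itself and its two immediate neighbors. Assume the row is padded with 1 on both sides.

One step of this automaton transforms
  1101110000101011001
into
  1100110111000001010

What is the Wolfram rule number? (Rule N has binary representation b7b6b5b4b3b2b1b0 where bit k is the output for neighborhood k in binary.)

position 0: 111 → 1  (bit 7 = 1)
position 1: 110 → 1  (bit 6 = 1)
position 2: 101 → 0  (bit 5 = 0)
position 6: 100 → 0  (bit 4 = 0)
position 3: 011 → 0  (bit 3 = 0)
position 10: 010 → 0  (bit 2 = 0)
position 9: 001 → 1  (bit 1 = 1)
position 7: 000 → 1  (bit 0 = 1)
bits b7..b0 = 11000011 = 195

195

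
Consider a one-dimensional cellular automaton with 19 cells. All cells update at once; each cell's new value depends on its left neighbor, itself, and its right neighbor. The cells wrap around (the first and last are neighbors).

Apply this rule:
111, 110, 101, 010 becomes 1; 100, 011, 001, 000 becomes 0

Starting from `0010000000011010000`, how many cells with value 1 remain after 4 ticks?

2

tick 1: 0010000000001110000
tick 2: 0010000000000110000
tick 3: 0010000000000010000
tick 4: 0010000000000010000
count of 1: 2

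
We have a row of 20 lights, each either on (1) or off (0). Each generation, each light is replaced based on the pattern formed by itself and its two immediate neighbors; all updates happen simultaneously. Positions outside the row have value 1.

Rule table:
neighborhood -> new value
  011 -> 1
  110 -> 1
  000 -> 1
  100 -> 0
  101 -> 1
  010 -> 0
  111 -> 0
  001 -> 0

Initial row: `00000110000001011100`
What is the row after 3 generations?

01110110111100110100
11011111100100111000
01110000100000101010

01110000100000101010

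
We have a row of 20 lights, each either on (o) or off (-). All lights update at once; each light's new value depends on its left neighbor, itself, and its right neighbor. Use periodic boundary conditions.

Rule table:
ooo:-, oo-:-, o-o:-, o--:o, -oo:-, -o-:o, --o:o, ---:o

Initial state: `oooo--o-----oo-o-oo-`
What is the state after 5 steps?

----oooooooo--------

----oooooooo---o----
oooo--------oooooooo
----oooooooo--------
oooo--------oooooooo  (repeats step 2; period 2)
step 5: ----oooooooo--------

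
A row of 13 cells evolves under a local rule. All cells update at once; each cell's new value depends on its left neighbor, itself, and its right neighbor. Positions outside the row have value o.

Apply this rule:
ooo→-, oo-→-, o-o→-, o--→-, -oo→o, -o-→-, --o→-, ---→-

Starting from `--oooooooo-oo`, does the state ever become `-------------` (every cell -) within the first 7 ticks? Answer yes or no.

--o--------o-
-------------
all cells are - at tick 2

yes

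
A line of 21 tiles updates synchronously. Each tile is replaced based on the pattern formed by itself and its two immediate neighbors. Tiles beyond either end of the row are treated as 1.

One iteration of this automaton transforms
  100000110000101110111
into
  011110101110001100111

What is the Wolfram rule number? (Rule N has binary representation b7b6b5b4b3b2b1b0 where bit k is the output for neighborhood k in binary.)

153

position 15: 111 → 1  (bit 7 = 1)
position 0: 110 → 0  (bit 6 = 0)
position 13: 101 → 0  (bit 5 = 0)
position 1: 100 → 1  (bit 4 = 1)
position 6: 011 → 1  (bit 3 = 1)
position 12: 010 → 0  (bit 2 = 0)
position 5: 001 → 0  (bit 1 = 0)
position 2: 000 → 1  (bit 0 = 1)
bits b7..b0 = 10011001 = 153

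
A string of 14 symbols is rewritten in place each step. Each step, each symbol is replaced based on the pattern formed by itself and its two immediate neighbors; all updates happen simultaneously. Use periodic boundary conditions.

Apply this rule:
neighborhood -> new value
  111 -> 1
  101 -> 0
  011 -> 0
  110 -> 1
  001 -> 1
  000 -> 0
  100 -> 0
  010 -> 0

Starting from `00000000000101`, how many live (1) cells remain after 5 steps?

00000000001000
00000000010000
00000000100000
00000001000000
00000010000000
count of 1: 1

1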